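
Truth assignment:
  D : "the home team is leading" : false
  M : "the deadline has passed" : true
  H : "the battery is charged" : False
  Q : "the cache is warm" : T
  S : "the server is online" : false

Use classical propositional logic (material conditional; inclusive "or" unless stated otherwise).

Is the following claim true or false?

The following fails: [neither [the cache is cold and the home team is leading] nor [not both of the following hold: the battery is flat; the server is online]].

The statement is true.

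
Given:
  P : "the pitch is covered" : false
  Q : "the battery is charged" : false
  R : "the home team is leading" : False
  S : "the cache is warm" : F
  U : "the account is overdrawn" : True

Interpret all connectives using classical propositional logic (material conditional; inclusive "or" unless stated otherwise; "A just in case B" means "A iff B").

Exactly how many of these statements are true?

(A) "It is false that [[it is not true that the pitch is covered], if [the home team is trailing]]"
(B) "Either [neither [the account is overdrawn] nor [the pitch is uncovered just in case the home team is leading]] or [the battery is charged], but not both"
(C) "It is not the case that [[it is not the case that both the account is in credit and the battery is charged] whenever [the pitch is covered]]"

0

(A): In symbols: ¬(¬R → ¬P)

¬R = ¬F = T
¬P = ¬F = T
¬R → ¬P = T → T = T
¬(¬R → ¬P) = ¬T = F
So (A) is false.

(B): In symbols: (U ↓ (¬P ↔ R)) ⊕ Q

¬P = ¬F = T
¬P ↔ R = T ↔ F = F
U ↓ (¬P ↔ R) = T ↓ F = F
(U ↓ (¬P ↔ R)) ⊕ Q = F ⊕ F = F
So (B) is false.

(C): Parsed as ¬(P → (¬U ↑ Q))

¬U = ¬T = F
¬U ↑ Q = F ↑ F = T
P → (¬U ↑ Q) = F → T = T
¬(P → (¬U ↑ Q)) = ¬T = F
Thus (C) is false.

Count: 0.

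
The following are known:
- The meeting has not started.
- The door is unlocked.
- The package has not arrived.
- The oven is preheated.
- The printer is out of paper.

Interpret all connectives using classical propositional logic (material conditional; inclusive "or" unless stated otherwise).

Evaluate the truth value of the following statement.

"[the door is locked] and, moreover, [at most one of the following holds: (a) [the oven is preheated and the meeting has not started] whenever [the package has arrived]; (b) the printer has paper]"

The statement is false.

Let Q = "the door is locked" (False), R = "the package has arrived" (False), S = "the oven is preheated" (True), P = "the meeting has started" (False), U = "the printer has paper" (False).
This is Q and ((R -> (S and not P)) nand U).

not P = not False = True
S and not P = True and True = True
R -> (S and not P) = False -> True = True
(R -> (S and not P)) nand U = True nand False = True
Q and ((R -> (S and not P)) nand U) = False and True = False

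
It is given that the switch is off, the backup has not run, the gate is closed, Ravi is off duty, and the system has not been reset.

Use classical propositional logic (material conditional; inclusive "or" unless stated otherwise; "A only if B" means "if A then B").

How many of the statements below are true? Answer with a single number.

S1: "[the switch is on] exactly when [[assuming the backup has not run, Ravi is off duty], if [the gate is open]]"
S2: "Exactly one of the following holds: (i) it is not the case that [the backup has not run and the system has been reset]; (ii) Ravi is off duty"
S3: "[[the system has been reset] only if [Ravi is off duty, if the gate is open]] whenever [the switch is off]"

Let P = "the switch is on" (F), R = "the gate is open" (F), Q = "the backup has run" (F), S = "Ravi is on call" (F), U = "the system has been reset" (F).

S1: Formalization: P <-> (R -> (~Q -> ~S))

~Q = ~F = T
~S = ~F = T
~Q -> ~S = T -> T = T
R -> (~Q -> ~S) = F -> T = T
P <-> (R -> (~Q -> ~S)) = F <-> T = F
Hence S1 is false.

S2: In symbols: ~(~Q & U) xor ~S

~Q = ~F = T
~Q & U = T & F = F
~(~Q & U) = ~F = T
~S = ~F = T
~(~Q & U) xor ~S = T xor T = F
Thus S2 is false.

S3: Parsed as ~P -> (U -> (R -> ~S))

~P = ~F = T
~S = ~F = T
R -> ~S = F -> T = T
U -> (R -> ~S) = F -> T = T
~P -> (U -> (R -> ~S)) = T -> T = T
So S3 is true.

1 of the 3 statements is true (S3).

1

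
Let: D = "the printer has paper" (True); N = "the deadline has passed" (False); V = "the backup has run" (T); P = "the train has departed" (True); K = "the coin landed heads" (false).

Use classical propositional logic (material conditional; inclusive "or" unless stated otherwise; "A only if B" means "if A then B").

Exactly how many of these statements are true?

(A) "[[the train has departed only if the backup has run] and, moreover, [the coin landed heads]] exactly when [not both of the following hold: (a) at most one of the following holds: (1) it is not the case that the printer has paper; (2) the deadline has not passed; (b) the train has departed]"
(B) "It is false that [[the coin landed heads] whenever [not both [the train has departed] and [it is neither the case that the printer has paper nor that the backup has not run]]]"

(A): Parsed as ((P -> V) & K) <-> ((~D nand ~N) nand P)

P -> V = T -> T = T
(P -> V) & K = T & F = F
~D = ~T = F
~N = ~F = T
~D nand ~N = F nand T = T
(~D nand ~N) nand P = T nand T = F
((P -> V) & K) <-> ((~D nand ~N) nand P) = F <-> F = T
Hence (A) is true.

(B): Formalization: ~((P nand (D nor ~V)) -> K)

~V = ~T = F
D nor ~V = T nor F = F
P nand (D nor ~V) = T nand F = T
(P nand (D nor ~V)) -> K = T -> F = F
~((P nand (D nor ~V)) -> K) = ~F = T
Hence (B) is true.

Count: 2.

2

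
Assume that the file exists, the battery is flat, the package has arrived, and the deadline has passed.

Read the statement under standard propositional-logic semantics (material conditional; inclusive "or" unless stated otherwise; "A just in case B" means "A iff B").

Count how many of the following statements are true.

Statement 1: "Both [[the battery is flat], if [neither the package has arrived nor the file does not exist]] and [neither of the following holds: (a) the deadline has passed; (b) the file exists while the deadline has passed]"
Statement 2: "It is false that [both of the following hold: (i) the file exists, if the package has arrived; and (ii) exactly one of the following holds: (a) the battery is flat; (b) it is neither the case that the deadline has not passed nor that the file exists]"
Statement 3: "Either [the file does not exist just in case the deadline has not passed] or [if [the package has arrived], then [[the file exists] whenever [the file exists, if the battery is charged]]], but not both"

0

Let R = "the package has arrived" (True), P = "the file exists" (True), Q = "the battery is charged" (False), S = "the deadline has passed" (True).

Statement 1: In symbols: ((R nor not P) -> not Q) and (S nor (P and S))

not P = not True = False
R nor not P = True nor False = False
not Q = not False = True
(R nor not P) -> not Q = False -> True = True
P and S = True and True = True
S nor (P and S) = True nor True = False
((R nor not P) -> not Q) and (S nor (P and S)) = True and False = False
So Statement 1 is false.

Statement 2: Parsed as not ((R -> P) and (not Q xor (not S nor P)))

R -> P = True -> True = True
not Q = not False = True
not S = not True = False
not S nor P = False nor True = False
not Q xor (not S nor P) = True xor False = True
(R -> P) and (not Q xor (not S nor P)) = True and True = True
not ((R -> P) and (not Q xor (not S nor P))) = not True = False
Thus Statement 2 is false.

Statement 3: Formalization: (not P iff not S) xor (R -> ((Q -> P) -> P))

not P = not True = False
not S = not True = False
not P iff not S = False iff False = True
Q -> P = False -> True = True
(Q -> P) -> P = True -> True = True
R -> ((Q -> P) -> P) = True -> True = True
(not P iff not S) xor (R -> ((Q -> P) -> P)) = True xor True = False
Thus Statement 3 is false.

Count: 0.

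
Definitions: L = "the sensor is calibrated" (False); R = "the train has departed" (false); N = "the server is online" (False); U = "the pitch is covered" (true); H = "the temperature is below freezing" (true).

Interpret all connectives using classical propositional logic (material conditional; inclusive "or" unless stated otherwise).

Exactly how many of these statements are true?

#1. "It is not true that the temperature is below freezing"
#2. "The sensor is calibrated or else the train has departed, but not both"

#1: This is not H.

not H = not True = False
Thus #1 is false.

#2: Formalization: L xor R

L xor R = False xor False = False
Hence #2 is false.

Count: 0.

0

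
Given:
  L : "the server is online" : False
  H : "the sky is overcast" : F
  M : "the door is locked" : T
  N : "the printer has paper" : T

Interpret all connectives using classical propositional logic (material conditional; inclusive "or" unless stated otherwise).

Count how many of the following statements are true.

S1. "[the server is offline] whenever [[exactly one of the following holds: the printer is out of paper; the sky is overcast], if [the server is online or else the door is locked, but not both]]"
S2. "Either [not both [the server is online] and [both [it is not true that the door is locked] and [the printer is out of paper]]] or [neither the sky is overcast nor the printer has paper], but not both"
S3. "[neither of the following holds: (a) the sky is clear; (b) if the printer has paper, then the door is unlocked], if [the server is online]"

S1: This is ((L xor M) -> (not N xor H)) -> not L.

L xor M = False xor True = True
not N = not True = False
not N xor H = False xor False = False
(L xor M) -> (not N xor H) = True -> False = False
not L = not False = True
((L xor M) -> (not N xor H)) -> not L = False -> True = True
So S1 is true.

S2: This is (L nand (not M and not N)) xor (H nor N).

not M = not True = False
not N = not True = False
not M and not N = False and False = False
L nand (not M and not N) = False nand False = True
H nor N = False nor True = False
(L nand (not M and not N)) xor (H nor N) = True xor False = True
Thus S2 is true.

S3: In symbols: L -> (not H nor (N -> not M))

not H = not False = True
not M = not True = False
N -> not M = True -> False = False
not H nor (N -> not M) = True nor False = False
L -> (not H nor (N -> not M)) = False -> False = True
So S3 is true.

True statements: 3.

3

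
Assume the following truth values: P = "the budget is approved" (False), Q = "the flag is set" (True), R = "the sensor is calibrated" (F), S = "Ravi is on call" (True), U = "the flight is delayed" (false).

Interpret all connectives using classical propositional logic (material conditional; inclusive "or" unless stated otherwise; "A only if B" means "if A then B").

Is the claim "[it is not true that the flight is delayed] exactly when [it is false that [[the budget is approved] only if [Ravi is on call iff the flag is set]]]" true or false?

The statement is false.

Values: U=False, P=False, S=True, Q=True.
In symbols: not U iff not (P -> (S iff Q))

not U = not False = True
S iff Q = True iff True = True
P -> (S iff Q) = False -> True = True
not (P -> (S iff Q)) = not True = False
not U iff not (P -> (S iff Q)) = True iff False = False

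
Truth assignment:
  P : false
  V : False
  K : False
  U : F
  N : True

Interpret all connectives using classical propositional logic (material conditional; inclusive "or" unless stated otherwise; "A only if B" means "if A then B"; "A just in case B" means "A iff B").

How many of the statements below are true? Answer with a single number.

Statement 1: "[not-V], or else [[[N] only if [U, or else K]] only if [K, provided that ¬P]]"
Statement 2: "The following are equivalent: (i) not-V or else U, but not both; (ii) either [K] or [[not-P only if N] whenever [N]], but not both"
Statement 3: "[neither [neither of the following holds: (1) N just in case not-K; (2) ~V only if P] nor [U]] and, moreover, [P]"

2

Statement 1: Parsed as ¬V ∨ ((N → (U ∨ K)) → (¬P → K))

¬V = ¬F = T
U ∨ K = F ∨ F = F
N → (U ∨ K) = T → F = F
¬P = ¬F = T
¬P → K = T → F = F
(N → (U ∨ K)) → (¬P → K) = F → F = T
¬V ∨ ((N → (U ∨ K)) → (¬P → K)) = T ∨ T = T
Thus Statement 1 is true.

Statement 2: Formalization: (¬V ⊕ U) ↔ (K ⊕ (N → (¬P → N)))

¬V = ¬F = T
¬V ⊕ U = T ⊕ F = T
¬P = ¬F = T
¬P → N = T → T = T
N → (¬P → N) = T → T = T
K ⊕ (N → (¬P → N)) = F ⊕ T = T
(¬V ⊕ U) ↔ (K ⊕ (N → (¬P → N))) = T ↔ T = T
Hence Statement 2 is true.

Statement 3: In symbols: (((N ↔ ¬K) ↓ (¬V → P)) ↓ U) ∧ P

¬K = ¬F = T
N ↔ ¬K = T ↔ T = T
¬V = ¬F = T
¬V → P = T → F = F
(N ↔ ¬K) ↓ (¬V → P) = T ↓ F = F
((N ↔ ¬K) ↓ (¬V → P)) ↓ U = F ↓ F = T
(((N ↔ ¬K) ↓ (¬V → P)) ↓ U) ∧ P = T ∧ F = F
Thus Statement 3 is false.

True statements: 2 (Statement 1, Statement 2).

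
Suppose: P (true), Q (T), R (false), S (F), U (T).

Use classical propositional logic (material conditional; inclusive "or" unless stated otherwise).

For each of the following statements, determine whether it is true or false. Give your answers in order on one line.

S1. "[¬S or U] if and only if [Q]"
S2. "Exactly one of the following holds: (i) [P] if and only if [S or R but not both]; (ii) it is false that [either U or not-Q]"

S1 true, S2 false

S1: In symbols: (~S | U) <-> Q

~S = ~F = T
~S | U = T | T = T
(~S | U) <-> Q = T <-> T = T
So S1 is true.

S2: This is (P <-> (S xor R)) xor ~(U | ~Q).

S xor R = F xor F = F
P <-> (S xor R) = T <-> F = F
~Q = ~T = F
U | ~Q = T | F = T
~(U | ~Q) = ~T = F
(P <-> (S xor R)) xor ~(U | ~Q) = F xor F = F
Thus S2 is false.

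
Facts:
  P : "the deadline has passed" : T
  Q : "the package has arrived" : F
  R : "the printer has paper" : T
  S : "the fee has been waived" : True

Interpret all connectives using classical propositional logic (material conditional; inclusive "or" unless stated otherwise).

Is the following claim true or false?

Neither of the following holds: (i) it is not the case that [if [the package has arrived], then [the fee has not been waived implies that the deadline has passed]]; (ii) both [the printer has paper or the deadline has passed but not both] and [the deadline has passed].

Formalization: not (Q -> (not S -> P)) nor ((R xor P) and P)

not S = not True = False
not S -> P = False -> True = True
Q -> (not S -> P) = False -> True = True
not (Q -> (not S -> P)) = not True = False
R xor P = True xor True = False
(R xor P) and P = False and True = False
not (Q -> (not S -> P)) nor ((R xor P) and P) = False nor False = True

True.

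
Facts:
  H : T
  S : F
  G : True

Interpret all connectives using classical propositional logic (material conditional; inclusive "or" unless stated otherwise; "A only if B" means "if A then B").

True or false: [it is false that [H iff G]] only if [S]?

True

Values: H=T, G=T, S=F.
Formalization: ~(H <-> G) -> S

H <-> G = T <-> T = T
~(H <-> G) = ~T = F
~(H <-> G) -> S = F -> F = T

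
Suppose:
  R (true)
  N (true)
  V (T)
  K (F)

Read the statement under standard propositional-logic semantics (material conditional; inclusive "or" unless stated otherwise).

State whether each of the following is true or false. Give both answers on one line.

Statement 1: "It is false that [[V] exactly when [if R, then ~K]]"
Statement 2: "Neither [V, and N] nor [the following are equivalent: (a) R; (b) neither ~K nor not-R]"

Statement 1 false; Statement 2 false

Statement 1: Formalization: ¬(V ↔ (R → ¬K))

¬K = ¬F = T
R → ¬K = T → T = T
V ↔ (R → ¬K) = T ↔ T = T
¬(V ↔ (R → ¬K)) = ¬T = F
So Statement 1 is false.

Statement 2: In symbols: (V ∧ N) ↓ (R ↔ (¬K ↓ ¬R))

V ∧ N = T ∧ T = T
¬K = ¬F = T
¬R = ¬T = F
¬K ↓ ¬R = T ↓ F = F
R ↔ (¬K ↓ ¬R) = T ↔ F = F
(V ∧ N) ↓ (R ↔ (¬K ↓ ¬R)) = T ↓ F = F
So Statement 2 is false.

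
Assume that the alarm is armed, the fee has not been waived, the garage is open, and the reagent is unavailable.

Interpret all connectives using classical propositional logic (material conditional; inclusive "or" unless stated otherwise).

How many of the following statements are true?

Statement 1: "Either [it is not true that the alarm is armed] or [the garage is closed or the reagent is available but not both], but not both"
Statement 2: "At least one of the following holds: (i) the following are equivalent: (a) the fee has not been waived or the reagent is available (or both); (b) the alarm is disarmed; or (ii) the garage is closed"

Let P = "the alarm is armed" (T), R = "the garage is closed" (F), S = "the reagent is available" (F), Q = "the fee has been waived" (F).

Statement 1: Formalization: ~P xor (R xor S)

~P = ~T = F
R xor S = F xor F = F
~P xor (R xor S) = F xor F = F
Thus Statement 1 is false.

Statement 2: Parsed as ((~Q | S) <-> ~P) | R

~Q = ~F = T
~Q | S = T | F = T
~P = ~T = F
(~Q | S) <-> ~P = T <-> F = F
((~Q | S) <-> ~P) | R = F | F = F
So Statement 2 is false.

Count: 0.

0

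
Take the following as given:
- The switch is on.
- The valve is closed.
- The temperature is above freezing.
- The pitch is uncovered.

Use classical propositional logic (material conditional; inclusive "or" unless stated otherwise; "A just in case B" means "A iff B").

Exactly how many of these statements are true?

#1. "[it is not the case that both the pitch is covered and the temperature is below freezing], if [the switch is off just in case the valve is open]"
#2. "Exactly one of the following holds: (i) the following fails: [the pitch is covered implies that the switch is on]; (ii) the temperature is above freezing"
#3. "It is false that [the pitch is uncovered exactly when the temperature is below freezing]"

Let P = "the switch is on" (T), Q = "the valve is open" (F), S = "the pitch is covered" (F), R = "the temperature is below freezing" (F).

#1: Parsed as (~P <-> Q) -> (S nand R)

~P = ~T = F
~P <-> Q = F <-> F = T
S nand R = F nand F = T
(~P <-> Q) -> (S nand R) = T -> T = T
Thus #1 is true.

#2: Formalization: ~(S -> P) xor ~R

S -> P = F -> T = T
~(S -> P) = ~T = F
~R = ~F = T
~(S -> P) xor ~R = F xor T = T
So #2 is true.

#3: This is ~(~S <-> R).

~S = ~F = T
~S <-> R = T <-> F = F
~(~S <-> R) = ~F = T
Thus #3 is true.

Count: 3.

3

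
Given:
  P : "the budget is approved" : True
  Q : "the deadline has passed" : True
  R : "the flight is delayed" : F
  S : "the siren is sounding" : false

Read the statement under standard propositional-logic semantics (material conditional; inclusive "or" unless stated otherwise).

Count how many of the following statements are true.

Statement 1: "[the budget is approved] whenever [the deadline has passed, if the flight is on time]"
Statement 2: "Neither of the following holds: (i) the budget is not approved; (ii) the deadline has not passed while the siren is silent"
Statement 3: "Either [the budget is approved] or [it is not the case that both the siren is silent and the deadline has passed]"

3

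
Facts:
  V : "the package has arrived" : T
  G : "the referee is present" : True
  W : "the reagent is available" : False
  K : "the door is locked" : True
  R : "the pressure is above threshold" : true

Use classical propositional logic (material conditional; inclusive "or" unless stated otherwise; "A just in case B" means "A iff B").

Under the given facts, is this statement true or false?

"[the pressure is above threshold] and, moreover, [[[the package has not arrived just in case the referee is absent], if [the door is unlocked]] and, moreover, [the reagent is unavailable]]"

True

Values: R=T, K=T, V=T, G=T, W=F.
Parsed as R ∧ ((¬K → (¬V ↔ ¬G)) ∧ ¬W)

¬K = ¬T = F
¬V = ¬T = F
¬G = ¬T = F
¬V ↔ ¬G = F ↔ F = T
¬K → (¬V ↔ ¬G) = F → T = T
¬W = ¬F = T
(¬K → (¬V ↔ ¬G)) ∧ ¬W = T ∧ T = T
R ∧ ((¬K → (¬V ↔ ¬G)) ∧ ¬W) = T ∧ T = T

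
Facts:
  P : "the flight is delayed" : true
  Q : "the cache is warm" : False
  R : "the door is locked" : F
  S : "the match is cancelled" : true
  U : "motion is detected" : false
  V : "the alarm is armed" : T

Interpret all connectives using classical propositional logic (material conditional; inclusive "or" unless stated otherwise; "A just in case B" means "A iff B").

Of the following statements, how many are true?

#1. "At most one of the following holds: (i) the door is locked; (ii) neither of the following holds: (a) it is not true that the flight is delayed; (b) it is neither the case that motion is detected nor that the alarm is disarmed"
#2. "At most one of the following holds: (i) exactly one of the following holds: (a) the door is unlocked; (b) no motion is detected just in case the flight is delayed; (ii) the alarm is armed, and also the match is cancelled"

#1: Formalization: R nand (~P nor (U nor ~V))

~P = ~T = F
~V = ~T = F
U nor ~V = F nor F = T
~P nor (U nor ~V) = F nor T = F
R nand (~P nor (U nor ~V)) = F nand F = T
Thus #1 is true.

#2: Formalization: (~R xor (~U <-> P)) nand (V & S)

~R = ~F = T
~U = ~F = T
~U <-> P = T <-> T = T
~R xor (~U <-> P) = T xor T = F
V & S = T & T = T
(~R xor (~U <-> P)) nand (V & S) = F nand T = T
Thus #2 is true.

True statements: 2 (#1, #2).

2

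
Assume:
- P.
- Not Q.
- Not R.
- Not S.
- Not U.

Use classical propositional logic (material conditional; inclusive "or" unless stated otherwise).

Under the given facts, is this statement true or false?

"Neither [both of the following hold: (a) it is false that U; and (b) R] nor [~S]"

Parsed as (not U and R) nor not S

not U = not False = True
not U and R = True and False = False
not S = not False = True
(not U and R) nor not S = False nor True = False

false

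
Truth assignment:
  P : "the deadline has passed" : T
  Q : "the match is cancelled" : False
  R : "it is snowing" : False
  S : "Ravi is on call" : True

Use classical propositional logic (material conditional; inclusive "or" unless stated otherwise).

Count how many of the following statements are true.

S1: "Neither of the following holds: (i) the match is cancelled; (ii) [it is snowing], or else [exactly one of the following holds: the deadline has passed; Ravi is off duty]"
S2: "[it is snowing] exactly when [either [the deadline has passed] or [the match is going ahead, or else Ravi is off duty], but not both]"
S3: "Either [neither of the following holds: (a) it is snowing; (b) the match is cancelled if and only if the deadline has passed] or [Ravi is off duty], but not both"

2

S1: This is Q nor (R | (P xor ~S)).

~S = ~T = F
P xor ~S = T xor F = T
R | (P xor ~S) = F | T = T
Q nor (R | (P xor ~S)) = F nor T = F
Hence S1 is false.

S2: Formalization: R <-> (P xor (~Q | ~S))

~Q = ~F = T
~S = ~T = F
~Q | ~S = T | F = T
P xor (~Q | ~S) = T xor T = F
R <-> (P xor (~Q | ~S)) = F <-> F = T
Hence S2 is true.

S3: Parsed as (R nor (Q <-> P)) xor ~S

Q <-> P = F <-> T = F
R nor (Q <-> P) = F nor F = T
~S = ~T = F
(R nor (Q <-> P)) xor ~S = T xor F = T
Hence S3 is true.

2 of the 3 statements are true (S2, S3).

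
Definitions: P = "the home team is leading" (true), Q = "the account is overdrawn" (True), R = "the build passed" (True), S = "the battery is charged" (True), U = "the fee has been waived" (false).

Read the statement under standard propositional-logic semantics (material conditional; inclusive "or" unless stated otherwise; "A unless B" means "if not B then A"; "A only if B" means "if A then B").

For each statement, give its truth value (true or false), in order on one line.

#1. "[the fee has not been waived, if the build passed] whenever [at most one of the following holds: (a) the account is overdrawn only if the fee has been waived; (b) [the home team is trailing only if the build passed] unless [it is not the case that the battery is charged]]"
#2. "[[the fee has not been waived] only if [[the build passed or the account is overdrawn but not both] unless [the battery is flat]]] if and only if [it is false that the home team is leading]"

#1: Parsed as ((Q → U) ↑ ((¬P → R) ∨ ¬S)) → (R → ¬U)

Q → U = T → F = F
¬P = ¬T = F
¬P → R = F → T = T
¬S = ¬T = F
(¬P → R) ∨ ¬S = T ∨ F = T
(Q → U) ↑ ((¬P → R) ∨ ¬S) = F ↑ T = T
¬U = ¬F = T
R → ¬U = T → T = T
((Q → U) ↑ ((¬P → R) ∨ ¬S)) → (R → ¬U) = T → T = T
Hence #1 is true.

#2: In symbols: (¬U → ((R ⊕ Q) ∨ ¬S)) ↔ ¬P

¬U = ¬F = T
R ⊕ Q = T ⊕ T = F
¬S = ¬T = F
(R ⊕ Q) ∨ ¬S = F ∨ F = F
¬U → ((R ⊕ Q) ∨ ¬S) = T → F = F
¬P = ¬T = F
(¬U → ((R ⊕ Q) ∨ ¬S)) ↔ ¬P = F ↔ F = T
Hence #2 is true.

#1 true; #2 true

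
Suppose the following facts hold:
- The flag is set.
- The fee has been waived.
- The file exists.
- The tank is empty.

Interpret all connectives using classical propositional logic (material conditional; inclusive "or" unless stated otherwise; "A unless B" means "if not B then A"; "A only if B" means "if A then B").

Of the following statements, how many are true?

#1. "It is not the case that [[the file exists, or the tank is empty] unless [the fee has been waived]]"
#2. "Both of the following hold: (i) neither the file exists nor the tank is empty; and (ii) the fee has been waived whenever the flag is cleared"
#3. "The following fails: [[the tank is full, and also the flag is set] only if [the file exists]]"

Let R = "the file exists" (T), S = "the tank is full" (F), Q = "the fee has been waived" (T), P = "the flag is set" (T).

#1: Formalization: ¬((R ∨ ¬S) ∨ Q)

¬S = ¬F = T
R ∨ ¬S = T ∨ T = T
(R ∨ ¬S) ∨ Q = T ∨ T = T
¬((R ∨ ¬S) ∨ Q) = ¬T = F
Hence #1 is false.

#2: In symbols: (R ↓ ¬S) ∧ (¬P → Q)

¬S = ¬F = T
R ↓ ¬S = T ↓ T = F
¬P = ¬T = F
¬P → Q = F → T = T
(R ↓ ¬S) ∧ (¬P → Q) = F ∧ T = F
Hence #2 is false.

#3: In symbols: ¬((S ∧ P) → R)

S ∧ P = F ∧ T = F
(S ∧ P) → R = F → T = T
¬((S ∧ P) → R) = ¬T = F
So #3 is false.

0 of the 3 statements are true (none).

0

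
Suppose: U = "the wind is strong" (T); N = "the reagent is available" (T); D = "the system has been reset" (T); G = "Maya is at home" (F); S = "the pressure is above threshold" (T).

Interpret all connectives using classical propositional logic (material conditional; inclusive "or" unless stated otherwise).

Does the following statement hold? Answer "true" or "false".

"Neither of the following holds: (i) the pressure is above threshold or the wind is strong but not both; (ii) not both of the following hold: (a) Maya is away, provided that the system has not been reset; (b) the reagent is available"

The statement is true.

This is (S xor U) nor ((not D -> not G) nand N).

S xor U = True xor True = False
not D = not True = False
not G = not False = True
not D -> not G = False -> True = True
(not D -> not G) nand N = True nand True = False
(S xor U) nor ((not D -> not G) nand N) = False nor False = True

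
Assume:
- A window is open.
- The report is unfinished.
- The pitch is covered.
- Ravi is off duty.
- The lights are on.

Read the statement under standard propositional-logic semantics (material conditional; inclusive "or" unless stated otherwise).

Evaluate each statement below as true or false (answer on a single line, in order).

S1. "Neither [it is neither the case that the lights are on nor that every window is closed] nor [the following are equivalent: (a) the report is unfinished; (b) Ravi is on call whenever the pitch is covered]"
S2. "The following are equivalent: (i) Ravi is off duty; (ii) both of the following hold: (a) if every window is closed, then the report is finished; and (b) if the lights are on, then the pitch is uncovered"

S1 T; S2 F

Let R = "the lights are on" (True), H = "a window is open" (True), W = "the report is finished" (False), S = "the pitch is covered" (True), Q = "Ravi is on call" (False).

S1: Parsed as (R nor not H) nor (not W iff (S -> Q))

not H = not True = False
R nor not H = True nor False = False
not W = not False = True
S -> Q = True -> False = False
not W iff (S -> Q) = True iff False = False
(R nor not H) nor (not W iff (S -> Q)) = False nor False = True
Thus S1 is true.

S2: In symbols: not Q iff ((not H -> W) and (R -> not S))

not Q = not False = True
not H = not True = False
not H -> W = False -> False = True
not S = not True = False
R -> not S = True -> False = False
(not H -> W) and (R -> not S) = True and False = False
not Q iff ((not H -> W) and (R -> not S)) = True iff False = False
Hence S2 is false.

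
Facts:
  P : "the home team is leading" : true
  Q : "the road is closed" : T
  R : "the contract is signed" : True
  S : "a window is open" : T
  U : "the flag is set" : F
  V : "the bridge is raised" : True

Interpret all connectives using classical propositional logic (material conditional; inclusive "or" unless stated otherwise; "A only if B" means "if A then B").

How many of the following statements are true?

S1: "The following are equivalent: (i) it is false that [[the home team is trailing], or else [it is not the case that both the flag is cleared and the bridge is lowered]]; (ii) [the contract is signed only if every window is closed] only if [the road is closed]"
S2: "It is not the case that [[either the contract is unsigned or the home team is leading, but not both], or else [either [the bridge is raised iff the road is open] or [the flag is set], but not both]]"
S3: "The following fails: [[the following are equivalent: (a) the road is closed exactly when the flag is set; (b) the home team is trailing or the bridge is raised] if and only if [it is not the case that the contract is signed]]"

0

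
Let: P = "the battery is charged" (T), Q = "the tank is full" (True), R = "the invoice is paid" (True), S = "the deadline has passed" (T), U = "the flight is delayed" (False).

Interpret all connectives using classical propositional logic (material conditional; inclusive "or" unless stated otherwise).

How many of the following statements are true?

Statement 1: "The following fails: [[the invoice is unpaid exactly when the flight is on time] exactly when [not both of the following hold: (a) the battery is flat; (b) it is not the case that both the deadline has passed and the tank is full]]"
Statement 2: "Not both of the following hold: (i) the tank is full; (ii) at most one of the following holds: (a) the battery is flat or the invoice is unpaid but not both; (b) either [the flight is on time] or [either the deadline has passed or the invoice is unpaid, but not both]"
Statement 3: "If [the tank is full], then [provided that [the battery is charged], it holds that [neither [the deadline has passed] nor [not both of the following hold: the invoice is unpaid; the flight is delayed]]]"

1

Statement 1: Formalization: ¬((¬R ↔ ¬U) ↔ (¬P ↑ (S ↑ Q)))

¬R = ¬T = F
¬U = ¬F = T
¬R ↔ ¬U = F ↔ T = F
¬P = ¬T = F
S ↑ Q = T ↑ T = F
¬P ↑ (S ↑ Q) = F ↑ F = T
(¬R ↔ ¬U) ↔ (¬P ↑ (S ↑ Q)) = F ↔ T = F
¬((¬R ↔ ¬U) ↔ (¬P ↑ (S ↑ Q))) = ¬F = T
So Statement 1 is true.

Statement 2: Parsed as Q ↑ ((¬P ⊕ ¬R) ↑ (¬U ∨ (S ⊕ ¬R)))

¬P = ¬T = F
¬R = ¬T = F
¬P ⊕ ¬R = F ⊕ F = F
¬U = ¬F = T
¬R = ¬T = F
S ⊕ ¬R = T ⊕ F = T
¬U ∨ (S ⊕ ¬R) = T ∨ T = T
(¬P ⊕ ¬R) ↑ (¬U ∨ (S ⊕ ¬R)) = F ↑ T = T
Q ↑ ((¬P ⊕ ¬R) ↑ (¬U ∨ (S ⊕ ¬R))) = T ↑ T = F
So Statement 2 is false.

Statement 3: Parsed as Q → (P → (S ↓ (¬R ↑ U)))

¬R = ¬T = F
¬R ↑ U = F ↑ F = T
S ↓ (¬R ↑ U) = T ↓ T = F
P → (S ↓ (¬R ↑ U)) = T → F = F
Q → (P → (S ↓ (¬R ↑ U))) = T → F = F
So Statement 3 is false.

1 of the 3 statements is true.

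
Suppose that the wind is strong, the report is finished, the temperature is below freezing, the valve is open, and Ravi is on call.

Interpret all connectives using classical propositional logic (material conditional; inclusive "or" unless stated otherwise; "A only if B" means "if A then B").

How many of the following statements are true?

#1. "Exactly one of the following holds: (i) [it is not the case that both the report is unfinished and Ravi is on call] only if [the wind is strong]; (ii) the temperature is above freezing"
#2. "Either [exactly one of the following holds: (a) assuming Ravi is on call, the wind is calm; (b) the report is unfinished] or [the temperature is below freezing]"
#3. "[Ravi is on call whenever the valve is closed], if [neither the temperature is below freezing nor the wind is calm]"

Let Q = "the report is finished" (True), U = "Ravi is on call" (True), P = "the wind is strong" (True), R = "the temperature is below freezing" (True), S = "the valve is open" (True).

#1: This is ((not Q nand U) -> P) xor not R.

not Q = not True = False
not Q nand U = False nand True = True
(not Q nand U) -> P = True -> True = True
not R = not True = False
((not Q nand U) -> P) xor not R = True xor False = True
Hence #1 is true.

#2: In symbols: ((U -> not P) xor not Q) or R

not P = not True = False
U -> not P = True -> False = False
not Q = not True = False
(U -> not P) xor not Q = False xor False = False
((U -> not P) xor not Q) or R = False or True = True
Thus #2 is true.

#3: Parsed as (R nor not P) -> (not S -> U)

not P = not True = False
R nor not P = True nor False = False
not S = not True = False
not S -> U = False -> True = True
(R nor not P) -> (not S -> U) = False -> True = True
Thus #3 is true.

3 of the 3 statements are true (#1, #2, #3).

3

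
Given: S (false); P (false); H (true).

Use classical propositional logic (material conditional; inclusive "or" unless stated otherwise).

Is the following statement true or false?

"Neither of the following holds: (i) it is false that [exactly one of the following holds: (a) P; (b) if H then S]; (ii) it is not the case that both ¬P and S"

Values: P=F, H=T, S=F.
Formalization: ~(P xor (H -> S)) nor (~P nand S)

H -> S = T -> F = F
P xor (H -> S) = F xor F = F
~(P xor (H -> S)) = ~F = T
~P = ~F = T
~P nand S = T nand F = T
~(P xor (H -> S)) nor (~P nand S) = T nor T = F

false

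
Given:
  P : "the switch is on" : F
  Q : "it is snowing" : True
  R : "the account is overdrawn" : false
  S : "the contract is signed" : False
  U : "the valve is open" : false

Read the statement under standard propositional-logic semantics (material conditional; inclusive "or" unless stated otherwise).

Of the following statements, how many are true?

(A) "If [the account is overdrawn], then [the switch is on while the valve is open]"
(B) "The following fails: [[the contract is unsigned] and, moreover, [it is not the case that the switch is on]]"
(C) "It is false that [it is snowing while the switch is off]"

1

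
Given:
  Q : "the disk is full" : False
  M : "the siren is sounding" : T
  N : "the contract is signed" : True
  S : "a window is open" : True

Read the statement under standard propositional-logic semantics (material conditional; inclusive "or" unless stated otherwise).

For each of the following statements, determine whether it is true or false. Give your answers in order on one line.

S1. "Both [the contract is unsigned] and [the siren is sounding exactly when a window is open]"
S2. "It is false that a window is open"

S1: In symbols: not N and (M iff S)

not N = not True = False
M iff S = True iff True = True
not N and (M iff S) = False and True = False
Thus S1 is false.

S2: This is not S.

not S = not True = False
So S2 is false.

S1 False; S2 False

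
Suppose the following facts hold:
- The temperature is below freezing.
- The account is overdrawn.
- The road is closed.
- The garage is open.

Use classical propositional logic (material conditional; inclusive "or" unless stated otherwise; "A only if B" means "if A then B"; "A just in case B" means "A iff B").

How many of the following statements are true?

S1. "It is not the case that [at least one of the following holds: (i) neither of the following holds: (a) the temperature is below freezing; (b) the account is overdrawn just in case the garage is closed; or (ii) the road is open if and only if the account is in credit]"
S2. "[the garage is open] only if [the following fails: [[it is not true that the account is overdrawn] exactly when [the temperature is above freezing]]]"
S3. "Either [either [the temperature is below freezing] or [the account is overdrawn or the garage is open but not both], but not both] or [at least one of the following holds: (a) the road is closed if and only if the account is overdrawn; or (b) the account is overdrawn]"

Let L = "the temperature is below freezing" (T), S = "the account is overdrawn" (T), H = "the garage is closed" (F), M = "the road is closed" (T).

S1: Parsed as ~((L nor (S <-> H)) | (~M <-> ~S))

S <-> H = T <-> F = F
L nor (S <-> H) = T nor F = F
~M = ~T = F
~S = ~T = F
~M <-> ~S = F <-> F = T
(L nor (S <-> H)) | (~M <-> ~S) = F | T = T
~((L nor (S <-> H)) | (~M <-> ~S)) = ~T = F
So S1 is false.

S2: Parsed as ~H -> ~(~S <-> ~L)

~H = ~F = T
~S = ~T = F
~L = ~T = F
~S <-> ~L = F <-> F = T
~(~S <-> ~L) = ~T = F
~H -> ~(~S <-> ~L) = T -> F = F
So S2 is false.

S3: In symbols: (L xor (S xor ~H)) | ((M <-> S) | S)

~H = ~F = T
S xor ~H = T xor T = F
L xor (S xor ~H) = T xor F = T
M <-> S = T <-> T = T
(M <-> S) | S = T | T = T
(L xor (S xor ~H)) | ((M <-> S) | S) = T | T = T
So S3 is true.

1 of the 3 statements is true.

1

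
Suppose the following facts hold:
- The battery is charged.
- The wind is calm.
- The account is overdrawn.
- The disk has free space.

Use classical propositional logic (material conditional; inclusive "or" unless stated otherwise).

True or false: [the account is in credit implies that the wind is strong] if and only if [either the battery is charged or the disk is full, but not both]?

The statement is true.

Let K = "the account is overdrawn" (T), Q = "the wind is strong" (F), H = "the battery is charged" (T), W = "the disk is full" (F).
In symbols: (¬K → Q) ↔ (H ⊕ W)

¬K = ¬T = F
¬K → Q = F → F = T
H ⊕ W = T ⊕ F = T
(¬K → Q) ↔ (H ⊕ W) = T ↔ T = T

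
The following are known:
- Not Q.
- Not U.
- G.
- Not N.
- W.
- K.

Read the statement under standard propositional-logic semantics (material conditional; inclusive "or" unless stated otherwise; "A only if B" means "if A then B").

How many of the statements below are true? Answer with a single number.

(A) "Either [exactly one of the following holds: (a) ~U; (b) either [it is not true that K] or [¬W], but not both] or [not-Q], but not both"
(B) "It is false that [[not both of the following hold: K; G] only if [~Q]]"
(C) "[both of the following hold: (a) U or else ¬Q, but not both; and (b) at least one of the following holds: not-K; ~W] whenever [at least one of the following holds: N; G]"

(A): In symbols: (¬U ⊕ (¬K ⊕ ¬W)) ⊕ ¬Q

¬U = ¬F = T
¬K = ¬T = F
¬W = ¬T = F
¬K ⊕ ¬W = F ⊕ F = F
¬U ⊕ (¬K ⊕ ¬W) = T ⊕ F = T
¬Q = ¬F = T
(¬U ⊕ (¬K ⊕ ¬W)) ⊕ ¬Q = T ⊕ T = F
So (A) is false.

(B): In symbols: ¬((K ↑ G) → ¬Q)

K ↑ G = T ↑ T = F
¬Q = ¬F = T
(K ↑ G) → ¬Q = F → T = T
¬((K ↑ G) → ¬Q) = ¬T = F
So (B) is false.

(C): Parsed as (N ∨ G) → ((U ⊕ ¬Q) ∧ (¬K ∨ ¬W))

N ∨ G = F ∨ T = T
¬Q = ¬F = T
U ⊕ ¬Q = F ⊕ T = T
¬K = ¬T = F
¬W = ¬T = F
¬K ∨ ¬W = F ∨ F = F
(U ⊕ ¬Q) ∧ (¬K ∨ ¬W) = T ∧ F = F
(N ∨ G) → ((U ⊕ ¬Q) ∧ (¬K ∨ ¬W)) = T → F = F
Thus (C) is false.

Count: 0.

0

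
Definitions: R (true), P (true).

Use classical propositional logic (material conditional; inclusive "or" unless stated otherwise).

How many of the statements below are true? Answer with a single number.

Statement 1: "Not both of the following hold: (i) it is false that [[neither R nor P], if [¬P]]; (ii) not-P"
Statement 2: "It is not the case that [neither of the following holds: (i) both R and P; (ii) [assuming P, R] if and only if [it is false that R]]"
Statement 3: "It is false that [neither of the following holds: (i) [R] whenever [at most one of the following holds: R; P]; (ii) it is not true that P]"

Statement 1: In symbols: ~(~P -> (R nor P)) nand ~P

~P = ~T = F
R nor P = T nor T = F
~P -> (R nor P) = F -> F = T
~(~P -> (R nor P)) = ~T = F
~P = ~T = F
~(~P -> (R nor P)) nand ~P = F nand F = T
So Statement 1 is true.

Statement 2: In symbols: ~((R & P) nor ((P -> R) <-> ~R))

R & P = T & T = T
P -> R = T -> T = T
~R = ~T = F
(P -> R) <-> ~R = T <-> F = F
(R & P) nor ((P -> R) <-> ~R) = T nor F = F
~((R & P) nor ((P -> R) <-> ~R)) = ~F = T
Hence Statement 2 is true.

Statement 3: Parsed as ~(((R nand P) -> R) nor ~P)

R nand P = T nand T = F
(R nand P) -> R = F -> T = T
~P = ~T = F
((R nand P) -> R) nor ~P = T nor F = F
~(((R nand P) -> R) nor ~P) = ~F = T
So Statement 3 is true.

Count: 3.

3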